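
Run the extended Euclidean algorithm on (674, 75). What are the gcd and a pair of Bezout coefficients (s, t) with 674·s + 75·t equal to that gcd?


Euclidean algorithm on (674, 75) — divide until remainder is 0:
  674 = 8 · 75 + 74
  75 = 1 · 74 + 1
  74 = 74 · 1 + 0
gcd(674, 75) = 1.
Track Bezout coefficients alongside the remainders: start with r₀ = 674 = a·1 + b·0 (s = 1, t = 0) and r₁ = 75 = a·0 + b·1 (s = 0, t = 1); each new remainder r_{k+1} = r_{k-1} − q_k·r_k inherits s_{k+1} = s_{k-1} − q_k·s_k, t_{k+1} = t_{k-1} − q_k·t_k, so r_k = a·s_k + b·t_k at every step:
  q = 8: r = 74, s = 1 − 8·0 = 1, t = 0 − 8·1 = -8  (check: 674·1 + 75·(-8) = 74)
  q = 1: r = 1, s = 0 − 1·1 = -1, t = 1 − 1·(-8) = 9  (check: 674·(-1) + 75·9 = 1)
The row with r = 1 (the gcd) gives the Bezout coefficients s = -1, t = 9.
Result: 674 · (-1) + 75 · (9) = 1.

gcd(674, 75) = 1; s = -1, t = 9 (check: 674·(-1) + 75·9 = 1).


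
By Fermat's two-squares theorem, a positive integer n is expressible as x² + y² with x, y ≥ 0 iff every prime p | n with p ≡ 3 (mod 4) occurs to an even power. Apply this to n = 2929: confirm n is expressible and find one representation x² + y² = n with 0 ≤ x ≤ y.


Step 1: Factor n = 2929 = 29 · 101.
Step 2: Check the mod-4 condition on each prime factor: 29 ≡ 1 (mod 4), exponent 1; 101 ≡ 1 (mod 4), exponent 1.
All primes ≡ 3 (mod 4) appear to even exponent (or don't appear), so by the two-squares theorem n IS expressible as a sum of two squares.
Step 3: Build a representation. Here n = 29 · 101 is a product of primes ≡ 1 (mod 4). Each prime p ≡ 1 (mod 4) is itself a sum of two squares; find a² by testing p − a² for a perfect square:
  29: 29 − 1² = 28, 29 − 2² = 25 = 5² ⇒ 29 = 2² + 5².
  101: 101 − 1² = 100 = 10² ⇒ 101 = 1² + 10².
  Combine using the Brahmagupta–Fibonacci identity (a² + b²)(c² + d²) = (ac − bd)² + (ad + bc)² = (ac + bd)² + (ad − bc)²:
  29 · 101 = 2929: from (2² + 5²)(1² + 10²), take (2·1 − 5·10, 2·10 + 5·1) = (2 − 50, 20 + 5) = (-48, 25); dropping signs (only squares matter) gives (48, 25); check 48² + 25² = 2304 + 625 = 2929 ✓.
Step 4: Order so x ≤ y and verify: 25² + 48² = 625 + 2304 = 2929 = n. ✓

n = 2929 = 25² + 48² (one valid representation with x ≤ y).


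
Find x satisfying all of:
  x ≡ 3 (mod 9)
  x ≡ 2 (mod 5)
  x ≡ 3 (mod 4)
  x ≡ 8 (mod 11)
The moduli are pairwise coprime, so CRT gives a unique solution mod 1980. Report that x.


Product of moduli M = 9 · 5 · 4 · 11 = 1980.
Merge one congruence at a time:
  Start: x ≡ 3 (mod 9).
  Combine with x ≡ 2 (mod 5); new modulus lcm = 45.
    Write x = 3 + 9·t and substitute into x ≡ 2 (mod 5): 9·t ≡ 2 − 3 = -1 (mod 5).
    Reduce coefficients mod 5: 4·t ≡ 4 (mod 5).
    The inverse of 4 mod 5 is 4 (since 4·4 = 16 = 3·5 + 1), so t ≡ 4·4 = 16 ≡ 1 (mod 5).
    Then x = 3 + 9·1 = 12, valid modulo lcm(9, 5) = 45: x ≡ 12 (mod 45).
  Combine with x ≡ 3 (mod 4); new modulus lcm = 180.
    Write x = 12 + 45·t and substitute into x ≡ 3 (mod 4): 45·t ≡ 3 − 12 = -9 (mod 4).
    Reduce coefficients mod 4: 1·t ≡ 3 (mod 4).
    So t ≡ 3 (mod 4).
    Then x = 12 + 45·3 = 147, valid modulo lcm(45, 4) = 180: x ≡ 147 (mod 180).
  Combine with x ≡ 8 (mod 11); new modulus lcm = 1980.
    Write x = 147 + 180·t and substitute into x ≡ 8 (mod 11): 180·t ≡ 8 − 147 = -139 (mod 11).
    Reduce coefficients mod 11: 4·t ≡ 4 (mod 11).
    The inverse of 4 mod 11 is 3 (since 4·3 = 12 = 1·11 + 1), so t ≡ 3·4 = 12 ≡ 1 (mod 11).
    Then x = 147 + 180·1 = 327, valid modulo lcm(180, 11) = 1980: x ≡ 327 (mod 1980).
Verify against each original: 327 mod 9 = 3, 327 mod 5 = 2, 327 mod 4 = 3, 327 mod 11 = 8.

x ≡ 327 (mod 1980).


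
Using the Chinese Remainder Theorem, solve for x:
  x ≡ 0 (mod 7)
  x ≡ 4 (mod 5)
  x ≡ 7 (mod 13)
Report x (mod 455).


Moduli 7, 5, 13 are pairwise coprime; by CRT there is a unique solution modulo M = 7 · 5 · 13 = 455.
Solve pairwise, accumulating the modulus:
  Start with x ≡ 0 (mod 7).
  Combine with x ≡ 4 (mod 5): since gcd(7, 5) = 1, we get a unique residue mod 35.
    Write x = 0 + 7·t and substitute into x ≡ 4 (mod 5): 7·t ≡ 4 − 0 = 4 (mod 5).
    Reduce coefficients mod 5: 2·t ≡ 4 (mod 5).
    The inverse of 2 mod 5 is 3 (since 2·3 = 6 = 1·5 + 1), so t ≡ 3·4 = 12 ≡ 2 (mod 5).
    Then x = 0 + 7·2 = 14, valid modulo lcm(7, 5) = 35: x ≡ 14 (mod 35).
  Combine with x ≡ 7 (mod 13): since gcd(35, 13) = 1, we get a unique residue mod 455.
    Write x = 14 + 35·t and substitute into x ≡ 7 (mod 13): 35·t ≡ 7 − 14 = -7 (mod 13).
    Reduce coefficients mod 13: 9·t ≡ 6 (mod 13).
    The inverse of 9 mod 13 is 3 (since 9·3 = 27 = 2·13 + 1), so t ≡ 3·6 = 18 ≡ 5 (mod 13).
    Then x = 14 + 35·5 = 189, valid modulo lcm(35, 13) = 455: x ≡ 189 (mod 455).
Verify: 189 mod 7 = 0 ✓, 189 mod 5 = 4 ✓, 189 mod 13 = 7 ✓.

x ≡ 189 (mod 455).


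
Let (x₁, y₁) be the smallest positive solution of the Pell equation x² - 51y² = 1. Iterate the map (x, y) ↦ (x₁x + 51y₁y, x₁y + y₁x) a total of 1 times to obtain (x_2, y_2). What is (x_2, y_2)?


Step 1: Find the fundamental solution (x₁, y₁) of x² - 51y² = 1.
  Expand √51 as a continued fraction. a₀ = ⌊√51⌋ = 7; iterate m_{k+1} = d_k·a_k − m_k, d_{k+1} = (51 − m_{k+1}²)/d_k, a_{k+1} = ⌊(a₀ + m_{k+1})/d_{k+1}⌋ (starting m₀ = 0, d₀ = 1), with convergents p_k = a_k·p_{k-1} + p_{k-2}, q_k = a_k·q_{k-1} + q_{k-2} (p₋₁ = 1, q₋₁ = 0):
  k = 0: a₀ = 7; p₀/q₀ = 7/1; p₀² − 51·q₀² = 49 − 51 = -2.
  k = 1: m = 7, d = 2, a = ⌊(7 + 7)/2⌋ = 7; p/q = (7·7 + 1)/(7·1 + 0) = 50/7; p² − 51·q² = 2500 − 2499 = 1.
  The first convergent with p² − 51·q² = 1 gives the fundamental solution (x₁, y₁) = (50, 7).
Step 2: Apply the recurrence (x_{n+1}, y_{n+1}) = (x₁x_n + 51y₁y_n, x₁y_n + y₁x_n) repeatedly.
  From (x_1, y_1) = (50, 7): x_2 = 50·50 + 51·7·7 = 4999; y_2 = 50·7 + 7·50 = 700.
Step 3: Verify x_2² - 51·y_2² = 24990001 - 24990000 = 1 (should be 1). ✓

(x_1, y_1) = (50, 7); (x_2, y_2) = (4999, 700).


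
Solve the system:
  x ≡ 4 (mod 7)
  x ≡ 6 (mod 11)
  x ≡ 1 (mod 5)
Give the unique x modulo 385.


Moduli 7, 11, 5 are pairwise coprime; by CRT there is a unique solution modulo M = 7 · 11 · 5 = 385.
Solve pairwise, accumulating the modulus:
  Start with x ≡ 4 (mod 7).
  Combine with x ≡ 6 (mod 11): since gcd(7, 11) = 1, we get a unique residue mod 77.
    Write x = 4 + 7·t and substitute into x ≡ 6 (mod 11): 7·t ≡ 6 − 4 = 2 (mod 11).
    The inverse of 7 mod 11 is 8 (since 7·8 = 56 = 5·11 + 1), so t ≡ 8·2 = 16 ≡ 5 (mod 11).
    Then x = 4 + 7·5 = 39, valid modulo lcm(7, 11) = 77: x ≡ 39 (mod 77).
  Combine with x ≡ 1 (mod 5): since gcd(77, 5) = 1, we get a unique residue mod 385.
    Write x = 39 + 77·t and substitute into x ≡ 1 (mod 5): 77·t ≡ 1 − 39 = -38 (mod 5).
    Reduce coefficients mod 5: 2·t ≡ 2 (mod 5).
    The inverse of 2 mod 5 is 3 (since 2·3 = 6 = 1·5 + 1), so t ≡ 3·2 = 6 ≡ 1 (mod 5).
    Then x = 39 + 77·1 = 116, valid modulo lcm(77, 5) = 385: x ≡ 116 (mod 385).
Verify: 116 mod 7 = 4 ✓, 116 mod 11 = 6 ✓, 116 mod 5 = 1 ✓.

x ≡ 116 (mod 385).


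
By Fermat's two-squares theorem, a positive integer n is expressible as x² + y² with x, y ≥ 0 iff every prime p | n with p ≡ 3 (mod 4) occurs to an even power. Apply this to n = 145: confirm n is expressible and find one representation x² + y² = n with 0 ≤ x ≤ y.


Step 1: Factor n = 145 = 5 · 29.
Step 2: Check the mod-4 condition on each prime factor: 5 ≡ 1 (mod 4), exponent 1; 29 ≡ 1 (mod 4), exponent 1.
All primes ≡ 3 (mod 4) appear to even exponent (or don't appear), so by the two-squares theorem n IS expressible as a sum of two squares.
Step 3: Build a representation. Here n = 5 · 29 is a product of primes ≡ 1 (mod 4). Each prime p ≡ 1 (mod 4) is itself a sum of two squares; find a² by testing p − a² for a perfect square:
  5: 5 − 1² = 4 = 2² ⇒ 5 = 1² + 2².
  29: 29 − 1² = 28, 29 − 2² = 25 = 5² ⇒ 29 = 2² + 5².
  Combine using the Brahmagupta–Fibonacci identity (a² + b²)(c² + d²) = (ac − bd)² + (ad + bc)² = (ac + bd)² + (ad − bc)²:
  5 · 29 = 145: from (1² + 2²)(2² + 5²), take (1·2 − 2·5, 1·5 + 2·2) = (2 − 10, 5 + 4) = (-8, 9); dropping signs (only squares matter) gives (8, 9); check 8² + 9² = 64 + 81 = 145 ✓.
Step 4: Order so x ≤ y and verify: 8² + 9² = 64 + 81 = 145 = n. ✓

n = 145 = 8² + 9² (one valid representation with x ≤ y).


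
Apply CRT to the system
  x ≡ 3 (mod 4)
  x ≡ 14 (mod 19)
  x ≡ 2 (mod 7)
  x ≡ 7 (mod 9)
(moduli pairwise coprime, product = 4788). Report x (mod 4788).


Product of moduli M = 4 · 19 · 7 · 9 = 4788.
Merge one congruence at a time:
  Start: x ≡ 3 (mod 4).
  Combine with x ≡ 14 (mod 19); new modulus lcm = 76.
    Write x = 3 + 4·t and substitute into x ≡ 14 (mod 19): 4·t ≡ 14 − 3 = 11 (mod 19).
    The inverse of 4 mod 19 is 5 (since 4·5 = 20 = 1·19 + 1), so t ≡ 5·11 = 55 ≡ 17 (mod 19).
    Then x = 3 + 4·17 = 71, valid modulo lcm(4, 19) = 76: x ≡ 71 (mod 76).
  Combine with x ≡ 2 (mod 7); new modulus lcm = 532.
    Write x = 71 + 76·t and substitute into x ≡ 2 (mod 7): 76·t ≡ 2 − 71 = -69 (mod 7).
    Reduce coefficients mod 7: 6·t ≡ 1 (mod 7).
    The inverse of 6 mod 7 is 6 (since 6·6 = 36 = 5·7 + 1), so t ≡ 6·1 = 6 ≡ 6 (mod 7).
    Then x = 71 + 76·6 = 527, valid modulo lcm(76, 7) = 532: x ≡ 527 (mod 532).
  Combine with x ≡ 7 (mod 9); new modulus lcm = 4788.
    Write x = 527 + 532·t and substitute into x ≡ 7 (mod 9): 532·t ≡ 7 − 527 = -520 (mod 9).
    Reduce coefficients mod 9: 1·t ≡ 2 (mod 9).
    So t ≡ 2 (mod 9).
    Then x = 527 + 532·2 = 1591, valid modulo lcm(532, 9) = 4788: x ≡ 1591 (mod 4788).
Verify against each original: 1591 mod 4 = 3, 1591 mod 19 = 14, 1591 mod 7 = 2, 1591 mod 9 = 7.

x ≡ 1591 (mod 4788).


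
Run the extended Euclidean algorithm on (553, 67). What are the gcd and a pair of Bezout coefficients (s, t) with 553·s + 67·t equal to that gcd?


Euclidean algorithm on (553, 67) — divide until remainder is 0:
  553 = 8 · 67 + 17
  67 = 3 · 17 + 16
  17 = 1 · 16 + 1
  16 = 16 · 1 + 0
gcd(553, 67) = 1.
Track Bezout coefficients alongside the remainders: start with r₀ = 553 = a·1 + b·0 (s = 1, t = 0) and r₁ = 67 = a·0 + b·1 (s = 0, t = 1); each new remainder r_{k+1} = r_{k-1} − q_k·r_k inherits s_{k+1} = s_{k-1} − q_k·s_k, t_{k+1} = t_{k-1} − q_k·t_k, so r_k = a·s_k + b·t_k at every step:
  q = 8: r = 17, s = 1 − 8·0 = 1, t = 0 − 8·1 = -8  (check: 553·1 + 67·(-8) = 17)
  q = 3: r = 16, s = 0 − 3·1 = -3, t = 1 − 3·(-8) = 25  (check: 553·(-3) + 67·25 = 16)
  q = 1: r = 1, s = 1 − 1·(-3) = 4, t = -8 − 1·25 = -33  (check: 553·4 + 67·(-33) = 1)
The row with r = 1 (the gcd) gives the Bezout coefficients s = 4, t = -33.
Result: 553 · (4) + 67 · (-33) = 1.

gcd(553, 67) = 1; s = 4, t = -33 (check: 553·4 + 67·(-33) = 1).


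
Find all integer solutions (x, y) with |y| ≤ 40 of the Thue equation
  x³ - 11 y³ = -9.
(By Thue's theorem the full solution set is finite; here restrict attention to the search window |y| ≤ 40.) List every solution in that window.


The equation is x³ - 11y³ = -9. For fixed y, x³ = 11·y³ − 9, so a solution requires the RHS to be a perfect cube.
Strategy: iterate y from -40 to 40, compute RHS = 11·y³ − 9, and check whether it is a (positive or negative) perfect cube.
Check small values of y:
  y = 0: RHS = -9 is not a perfect cube.
  y = 1: RHS = 2 is not a perfect cube.
  y = -1: RHS = -20 is not a perfect cube.
  y = 2: RHS = 79 is not a perfect cube.
  y = -2: RHS = -97 is not a perfect cube.
  y = 3: RHS = 288 is not a perfect cube.
  y = -3: RHS = -306 is not a perfect cube.
Continuing the search up to |y| = 40 finds no solutions either.
No (x, y) in the scanned range satisfies the equation.

No integer solutions with |y| ≤ 40.


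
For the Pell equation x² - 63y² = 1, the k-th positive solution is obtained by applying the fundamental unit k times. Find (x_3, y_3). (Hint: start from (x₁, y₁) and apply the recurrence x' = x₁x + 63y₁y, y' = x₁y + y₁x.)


Step 1: Find the fundamental solution (x₁, y₁) of x² - 63y² = 1.
  Expand √63 as a continued fraction. a₀ = ⌊√63⌋ = 7; iterate m_{k+1} = d_k·a_k − m_k, d_{k+1} = (63 − m_{k+1}²)/d_k, a_{k+1} = ⌊(a₀ + m_{k+1})/d_{k+1}⌋ (starting m₀ = 0, d₀ = 1), with convergents p_k = a_k·p_{k-1} + p_{k-2}, q_k = a_k·q_{k-1} + q_{k-2} (p₋₁ = 1, q₋₁ = 0):
  k = 0: a₀ = 7; p₀/q₀ = 7/1; p₀² − 63·q₀² = 49 − 63 = -14.
  k = 1: m = 7, d = 14, a = ⌊(7 + 7)/14⌋ = 1; p/q = (1·7 + 1)/(1·1 + 0) = 8/1; p² − 63·q² = 64 − 63 = 1.
  The first convergent with p² − 63·q² = 1 gives the fundamental solution (x₁, y₁) = (8, 1).
Step 2: Apply the recurrence (x_{n+1}, y_{n+1}) = (x₁x_n + 63y₁y_n, x₁y_n + y₁x_n) repeatedly.
  From (x_1, y_1) = (8, 1): x_2 = 8·8 + 63·1·1 = 127; y_2 = 8·1 + 1·8 = 16.
  From (x_2, y_2) = (127, 16): x_3 = 8·127 + 63·1·16 = 2024; y_3 = 8·16 + 1·127 = 255.
Step 3: Verify x_3² - 63·y_3² = 4096576 - 4096575 = 1 (should be 1). ✓

(x_1, y_1) = (8, 1); (x_3, y_3) = (2024, 255).


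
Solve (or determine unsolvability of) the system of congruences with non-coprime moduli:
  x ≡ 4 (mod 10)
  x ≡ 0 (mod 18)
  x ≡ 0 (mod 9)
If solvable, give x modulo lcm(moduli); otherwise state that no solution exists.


Moduli 10, 18, 9 are not pairwise coprime, so CRT works modulo lcm(m_i) when all pairwise compatibility conditions hold.
Pairwise compatibility: gcd(m_i, m_j) must divide a_i - a_j for every pair.
Merge one congruence at a time:
  Start: x ≡ 4 (mod 10).
  Combine with x ≡ 0 (mod 18): gcd(10, 18) = 2; 0 - 4 = -4, which IS divisible by 2, so compatible.
    Write x = 4 + 10·t and substitute into x ≡ 0 (mod 18): 10·t ≡ 0 − 4 = -4 (mod 18).
    Divide the congruence (and modulus) by g = 2: 5·t ≡ -2 (mod 9).
    Reduce coefficients mod 9: 5·t ≡ 7 (mod 9).
    The inverse of 5 mod 9 is 2 (since 5·2 = 10 = 1·9 + 1), so t ≡ 2·7 = 14 ≡ 5 (mod 9).
    Then x = 4 + 10·5 = 54, valid modulo lcm(10, 18) = 90: x ≡ 54 (mod 90).
  Combine with x ≡ 0 (mod 9): gcd(90, 9) = 9; 0 - 54 = -54, which IS divisible by 9, so compatible.
    Write x = 54 + 90·t and substitute into x ≡ 0 (mod 9): 90·t ≡ 0 − 54 = -54 (mod 9).
    Divide the congruence (and modulus) by g = 9: 10·t ≡ -6 (mod 1).
    Modulo 1 every t works; take t = 0.
    Then x = 54 + 90·0 = 54, valid modulo lcm(90, 9) = 90: x ≡ 54 (mod 90).
Verify: 54 mod 10 = 4, 54 mod 18 = 0, 54 mod 9 = 0.

x ≡ 54 (mod 90).


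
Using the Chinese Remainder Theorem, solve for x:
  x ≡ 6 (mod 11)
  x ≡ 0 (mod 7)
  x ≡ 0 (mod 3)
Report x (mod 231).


Moduli 11, 7, 3 are pairwise coprime; by CRT there is a unique solution modulo M = 11 · 7 · 3 = 231.
Solve pairwise, accumulating the modulus:
  Start with x ≡ 6 (mod 11).
  Combine with x ≡ 0 (mod 7): since gcd(11, 7) = 1, we get a unique residue mod 77.
    Write x = 6 + 11·t and substitute into x ≡ 0 (mod 7): 11·t ≡ 0 − 6 = -6 (mod 7).
    Reduce coefficients mod 7: 4·t ≡ 1 (mod 7).
    The inverse of 4 mod 7 is 2 (since 4·2 = 8 = 1·7 + 1), so t ≡ 2·1 = 2 ≡ 2 (mod 7).
    Then x = 6 + 11·2 = 28, valid modulo lcm(11, 7) = 77: x ≡ 28 (mod 77).
  Combine with x ≡ 0 (mod 3): since gcd(77, 3) = 1, we get a unique residue mod 231.
    Write x = 28 + 77·t and substitute into x ≡ 0 (mod 3): 77·t ≡ 0 − 28 = -28 (mod 3).
    Reduce coefficients mod 3: 2·t ≡ 2 (mod 3).
    The inverse of 2 mod 3 is 2 (since 2·2 = 4 = 1·3 + 1), so t ≡ 2·2 = 4 ≡ 1 (mod 3).
    Then x = 28 + 77·1 = 105, valid modulo lcm(77, 3) = 231: x ≡ 105 (mod 231).
Verify: 105 mod 11 = 6 ✓, 105 mod 7 = 0 ✓, 105 mod 3 = 0 ✓.

x ≡ 105 (mod 231).


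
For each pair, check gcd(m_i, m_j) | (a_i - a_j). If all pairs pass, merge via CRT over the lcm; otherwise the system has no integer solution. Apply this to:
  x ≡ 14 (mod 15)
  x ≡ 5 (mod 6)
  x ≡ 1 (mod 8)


Moduli 15, 6, 8 are not pairwise coprime, so CRT works modulo lcm(m_i) when all pairwise compatibility conditions hold.
Pairwise compatibility: gcd(m_i, m_j) must divide a_i - a_j for every pair.
Merge one congruence at a time:
  Start: x ≡ 14 (mod 15).
  Combine with x ≡ 5 (mod 6): gcd(15, 6) = 3; 5 - 14 = -9, which IS divisible by 3, so compatible.
    Write x = 14 + 15·t and substitute into x ≡ 5 (mod 6): 15·t ≡ 5 − 14 = -9 (mod 6).
    Divide the congruence (and modulus) by g = 3: 5·t ≡ -3 (mod 2).
    Reduce coefficients mod 2: 1·t ≡ 1 (mod 2).
    So t ≡ 1 (mod 2).
    Then x = 14 + 15·1 = 29, valid modulo lcm(15, 6) = 30: x ≡ 29 (mod 30).
  Combine with x ≡ 1 (mod 8): gcd(30, 8) = 2; 1 - 29 = -28, which IS divisible by 2, so compatible.
    Write x = 29 + 30·t and substitute into x ≡ 1 (mod 8): 30·t ≡ 1 − 29 = -28 (mod 8).
    Divide the congruence (and modulus) by g = 2: 15·t ≡ -14 (mod 4).
    Reduce coefficients mod 4: 3·t ≡ 2 (mod 4).
    The inverse of 3 mod 4 is 3 (since 3·3 = 9 = 2·4 + 1), so t ≡ 3·2 = 6 ≡ 2 (mod 4).
    Then x = 29 + 30·2 = 89, valid modulo lcm(30, 8) = 120: x ≡ 89 (mod 120).
Verify: 89 mod 15 = 14, 89 mod 6 = 5, 89 mod 8 = 1.

x ≡ 89 (mod 120).


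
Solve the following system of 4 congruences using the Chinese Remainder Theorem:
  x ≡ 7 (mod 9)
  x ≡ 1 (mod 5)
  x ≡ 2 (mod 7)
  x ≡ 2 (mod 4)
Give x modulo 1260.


Product of moduli M = 9 · 5 · 7 · 4 = 1260.
Merge one congruence at a time:
  Start: x ≡ 7 (mod 9).
  Combine with x ≡ 1 (mod 5); new modulus lcm = 45.
    Write x = 7 + 9·t and substitute into x ≡ 1 (mod 5): 9·t ≡ 1 − 7 = -6 (mod 5).
    Reduce coefficients mod 5: 4·t ≡ 4 (mod 5).
    The inverse of 4 mod 5 is 4 (since 4·4 = 16 = 3·5 + 1), so t ≡ 4·4 = 16 ≡ 1 (mod 5).
    Then x = 7 + 9·1 = 16, valid modulo lcm(9, 5) = 45: x ≡ 16 (mod 45).
  Combine with x ≡ 2 (mod 7); new modulus lcm = 315.
    Write x = 16 + 45·t and substitute into x ≡ 2 (mod 7): 45·t ≡ 2 − 16 = -14 (mod 7).
    Reduce coefficients mod 7: 3·t ≡ 0 (mod 7).
    The inverse of 3 mod 7 is 5 (since 3·5 = 15 = 2·7 + 1), so t ≡ 5·0 = 0 ≡ 0 (mod 7).
    Then x = 16 + 45·0 = 16, valid modulo lcm(45, 7) = 315: x ≡ 16 (mod 315).
  Combine with x ≡ 2 (mod 4); new modulus lcm = 1260.
    Write x = 16 + 315·t and substitute into x ≡ 2 (mod 4): 315·t ≡ 2 − 16 = -14 (mod 4).
    Reduce coefficients mod 4: 3·t ≡ 2 (mod 4).
    The inverse of 3 mod 4 is 3 (since 3·3 = 9 = 2·4 + 1), so t ≡ 3·2 = 6 ≡ 2 (mod 4).
    Then x = 16 + 315·2 = 646, valid modulo lcm(315, 4) = 1260: x ≡ 646 (mod 1260).
Verify against each original: 646 mod 9 = 7, 646 mod 5 = 1, 646 mod 7 = 2, 646 mod 4 = 2.

x ≡ 646 (mod 1260).


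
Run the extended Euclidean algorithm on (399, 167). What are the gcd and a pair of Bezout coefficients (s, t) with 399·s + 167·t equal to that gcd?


Euclidean algorithm on (399, 167) — divide until remainder is 0:
  399 = 2 · 167 + 65
  167 = 2 · 65 + 37
  65 = 1 · 37 + 28
  37 = 1 · 28 + 9
  28 = 3 · 9 + 1
  9 = 9 · 1 + 0
gcd(399, 167) = 1.
Track Bezout coefficients alongside the remainders: start with r₀ = 399 = a·1 + b·0 (s = 1, t = 0) and r₁ = 167 = a·0 + b·1 (s = 0, t = 1); each new remainder r_{k+1} = r_{k-1} − q_k·r_k inherits s_{k+1} = s_{k-1} − q_k·s_k, t_{k+1} = t_{k-1} − q_k·t_k, so r_k = a·s_k + b·t_k at every step:
  q = 2: r = 65, s = 1 − 2·0 = 1, t = 0 − 2·1 = -2  (check: 399·1 + 167·(-2) = 65)
  q = 2: r = 37, s = 0 − 2·1 = -2, t = 1 − 2·(-2) = 5  (check: 399·(-2) + 167·5 = 37)
  q = 1: r = 28, s = 1 − 1·(-2) = 3, t = -2 − 1·5 = -7  (check: 399·3 + 167·(-7) = 28)
  q = 1: r = 9, s = -2 − 1·3 = -5, t = 5 − 1·(-7) = 12  (check: 399·(-5) + 167·12 = 9)
  q = 3: r = 1, s = 3 − 3·(-5) = 18, t = -7 − 3·12 = -43  (check: 399·18 + 167·(-43) = 1)
The row with r = 1 (the gcd) gives the Bezout coefficients s = 18, t = -43.
Result: 399 · (18) + 167 · (-43) = 1.

gcd(399, 167) = 1; s = 18, t = -43 (check: 399·18 + 167·(-43) = 1).


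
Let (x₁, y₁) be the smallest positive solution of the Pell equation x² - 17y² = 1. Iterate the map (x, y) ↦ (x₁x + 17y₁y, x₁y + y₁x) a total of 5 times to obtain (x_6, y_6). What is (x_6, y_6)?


Step 1: Find the fundamental solution (x₁, y₁) of x² - 17y² = 1.
  Expand √17 as a continued fraction. a₀ = ⌊√17⌋ = 4; iterate m_{k+1} = d_k·a_k − m_k, d_{k+1} = (17 − m_{k+1}²)/d_k, a_{k+1} = ⌊(a₀ + m_{k+1})/d_{k+1}⌋ (starting m₀ = 0, d₀ = 1), with convergents p_k = a_k·p_{k-1} + p_{k-2}, q_k = a_k·q_{k-1} + q_{k-2} (p₋₁ = 1, q₋₁ = 0):
  k = 0: a₀ = 4; p₀/q₀ = 4/1; p₀² − 17·q₀² = 16 − 17 = -1.
  k = 1: m = 4, d = 1, a = ⌊(4 + 4)/1⌋ = 8; p/q = (8·4 + 1)/(8·1 + 0) = 33/8; p² − 17·q² = 1089 − 1088 = 1.
  The first convergent with p² − 17·q² = 1 gives the fundamental solution (x₁, y₁) = (33, 8).
Step 2: Apply the recurrence (x_{n+1}, y_{n+1}) = (x₁x_n + 17y₁y_n, x₁y_n + y₁x_n) repeatedly.
  From (x_1, y_1) = (33, 8): x_2 = 33·33 + 17·8·8 = 2177; y_2 = 33·8 + 8·33 = 528.
  From (x_2, y_2) = (2177, 528): x_3 = 33·2177 + 17·8·528 = 143649; y_3 = 33·528 + 8·2177 = 34840.
  From (x_3, y_3) = (143649, 34840): x_4 = 33·143649 + 17·8·34840 = 9478657; y_4 = 33·34840 + 8·143649 = 2298912.
  From (x_4, y_4) = (9478657, 2298912): x_5 = 33·9478657 + 17·8·2298912 = 625447713; y_5 = 33·2298912 + 8·9478657 = 151693352.
  From (x_5, y_5) = (625447713, 151693352): x_6 = 33·625447713 + 17·8·151693352 = 41270070401; y_6 = 33·151693352 + 8·625447713 = 10009462320.
Step 3: Verify x_6² - 17·y_6² = 1703218710903496300801 - 1703218710903496300800 = 1 (should be 1). ✓

(x_1, y_1) = (33, 8); (x_6, y_6) = (41270070401, 10009462320).


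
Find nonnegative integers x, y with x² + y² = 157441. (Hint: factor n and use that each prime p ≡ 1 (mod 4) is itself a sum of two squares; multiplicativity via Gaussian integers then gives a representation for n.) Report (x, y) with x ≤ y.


Step 1: Factor n = 157441 = 29 · 61 · 89.
Step 2: Check the mod-4 condition on each prime factor: 29 ≡ 1 (mod 4), exponent 1; 61 ≡ 1 (mod 4), exponent 1; 89 ≡ 1 (mod 4), exponent 1.
All primes ≡ 3 (mod 4) appear to even exponent (or don't appear), so by the two-squares theorem n IS expressible as a sum of two squares.
Step 3: Build a representation. Here n = 29 · 61 · 89 is a product of primes ≡ 1 (mod 4). Each prime p ≡ 1 (mod 4) is itself a sum of two squares; find a² by testing p − a² for a perfect square:
  29: 29 − 1² = 28, 29 − 2² = 25 = 5² ⇒ 29 = 2² + 5².
  61: 61 − 1² = 60, 61 − 2² = 57, 61 − 3² = 52, 61 − 4² = 45, 61 − 5² = 36 = 6² ⇒ 61 = 5² + 6².
  89: 89 − 1² = 88, 89 − 2² = 85, 89 − 3² = 80, 89 − 4² = 73, 89 − 5² = 64 = 8² ⇒ 89 = 5² + 8².
  Combine using the Brahmagupta–Fibonacci identity (a² + b²)(c² + d²) = (ac − bd)² + (ad + bc)² = (ac + bd)² + (ad − bc)²:
  29 · 61 = 1769: from (2² + 5²)(5² + 6²), take (2·5 − 5·6, 2·6 + 5·5) = (10 − 30, 12 + 25) = (-20, 37); dropping signs (only squares matter) gives (20, 37); check 20² + 37² = 400 + 1369 = 1769 ✓.
  1769 · 89 = 157441: from (20² + 37²)(5² + 8²), take (20·5 − 37·8, 20·8 + 37·5) = (100 − 296, 160 + 185) = (-196, 345); dropping signs (only squares matter) gives (196, 345); check 196² + 345² = 38416 + 119025 = 157441 ✓.
Step 4: Order so x ≤ y and verify: 196² + 345² = 38416 + 119025 = 157441 = n. ✓

n = 157441 = 196² + 345² (one valid representation with x ≤ y).


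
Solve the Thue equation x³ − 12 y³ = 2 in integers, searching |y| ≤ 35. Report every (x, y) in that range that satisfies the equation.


The equation is x³ - 12y³ = 2. For fixed y, x³ = 12·y³ + 2, so a solution requires the RHS to be a perfect cube.
Strategy: iterate y from -35 to 35, compute RHS = 12·y³ + 2, and check whether it is a (positive or negative) perfect cube.
Check small values of y:
  y = 0: RHS = 2 is not a perfect cube.
  y = 1: RHS = 14 is not a perfect cube.
  y = -1: RHS = -10 is not a perfect cube.
  y = 2: RHS = 98 is not a perfect cube.
  y = -2: RHS = -94 is not a perfect cube.
  y = 3: RHS = 326 is not a perfect cube.
  y = -3: RHS = -322 is not a perfect cube.
Continuing the search up to |y| = 35 finds no solutions either.
No (x, y) in the scanned range satisfies the equation.

No integer solutions with |y| ≤ 35.


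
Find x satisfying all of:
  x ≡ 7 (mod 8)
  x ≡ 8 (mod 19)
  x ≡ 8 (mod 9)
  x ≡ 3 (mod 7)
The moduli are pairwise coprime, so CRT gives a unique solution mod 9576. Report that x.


Product of moduli M = 8 · 19 · 9 · 7 = 9576.
Merge one congruence at a time:
  Start: x ≡ 7 (mod 8).
  Combine with x ≡ 8 (mod 19); new modulus lcm = 152.
    Write x = 7 + 8·t and substitute into x ≡ 8 (mod 19): 8·t ≡ 8 − 7 = 1 (mod 19).
    The inverse of 8 mod 19 is 12 (since 8·12 = 96 = 5·19 + 1), so t ≡ 12·1 = 12 ≡ 12 (mod 19).
    Then x = 7 + 8·12 = 103, valid modulo lcm(8, 19) = 152: x ≡ 103 (mod 152).
  Combine with x ≡ 8 (mod 9); new modulus lcm = 1368.
    Write x = 103 + 152·t and substitute into x ≡ 8 (mod 9): 152·t ≡ 8 − 103 = -95 (mod 9).
    Reduce coefficients mod 9: 8·t ≡ 4 (mod 9).
    The inverse of 8 mod 9 is 8 (since 8·8 = 64 = 7·9 + 1), so t ≡ 8·4 = 32 ≡ 5 (mod 9).
    Then x = 103 + 152·5 = 863, valid modulo lcm(152, 9) = 1368: x ≡ 863 (mod 1368).
  Combine with x ≡ 3 (mod 7); new modulus lcm = 9576.
    Write x = 863 + 1368·t and substitute into x ≡ 3 (mod 7): 1368·t ≡ 3 − 863 = -860 (mod 7).
    Reduce coefficients mod 7: 3·t ≡ 1 (mod 7).
    The inverse of 3 mod 7 is 5 (since 3·5 = 15 = 2·7 + 1), so t ≡ 5·1 = 5 ≡ 5 (mod 7).
    Then x = 863 + 1368·5 = 7703, valid modulo lcm(1368, 7) = 9576: x ≡ 7703 (mod 9576).
Verify against each original: 7703 mod 8 = 7, 7703 mod 19 = 8, 7703 mod 9 = 8, 7703 mod 7 = 3.

x ≡ 7703 (mod 9576).


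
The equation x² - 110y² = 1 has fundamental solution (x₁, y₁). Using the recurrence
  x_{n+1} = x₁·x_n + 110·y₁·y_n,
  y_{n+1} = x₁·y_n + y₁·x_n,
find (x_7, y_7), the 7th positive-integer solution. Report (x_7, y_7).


Step 1: Find the fundamental solution (x₁, y₁) of x² - 110y² = 1.
  Expand √110 as a continued fraction. a₀ = ⌊√110⌋ = 10; iterate m_{k+1} = d_k·a_k − m_k, d_{k+1} = (110 − m_{k+1}²)/d_k, a_{k+1} = ⌊(a₀ + m_{k+1})/d_{k+1}⌋ (starting m₀ = 0, d₀ = 1), with convergents p_k = a_k·p_{k-1} + p_{k-2}, q_k = a_k·q_{k-1} + q_{k-2} (p₋₁ = 1, q₋₁ = 0):
  k = 0: a₀ = 10; p₀/q₀ = 10/1; p₀² − 110·q₀² = 100 − 110 = -10.
  k = 1: m = 10, d = 10, a = ⌊(10 + 10)/10⌋ = 2; p/q = (2·10 + 1)/(2·1 + 0) = 21/2; p² − 110·q² = 441 − 440 = 1.
  The first convergent with p² − 110·q² = 1 gives the fundamental solution (x₁, y₁) = (21, 2).
Step 2: Apply the recurrence (x_{n+1}, y_{n+1}) = (x₁x_n + 110y₁y_n, x₁y_n + y₁x_n) repeatedly.
  From (x_1, y_1) = (21, 2): x_2 = 21·21 + 110·2·2 = 881; y_2 = 21·2 + 2·21 = 84.
  From (x_2, y_2) = (881, 84): x_3 = 21·881 + 110·2·84 = 36981; y_3 = 21·84 + 2·881 = 3526.
  From (x_3, y_3) = (36981, 3526): x_4 = 21·36981 + 110·2·3526 = 1552321; y_4 = 21·3526 + 2·36981 = 148008.
  From (x_4, y_4) = (1552321, 148008): x_5 = 21·1552321 + 110·2·148008 = 65160501; y_5 = 21·148008 + 2·1552321 = 6212810.
  From (x_5, y_5) = (65160501, 6212810): x_6 = 21·65160501 + 110·2·6212810 = 2735188721; y_6 = 21·6212810 + 2·65160501 = 260790012.
  From (x_6, y_6) = (2735188721, 260790012): x_7 = 21·2735188721 + 110·2·260790012 = 114812765781; y_7 = 21·260790012 + 2·2735188721 = 10946967694.
Step 3: Verify x_7² - 110·y_7² = 13181971186282764539961 - 13181971186282764539960 = 1 (should be 1). ✓

(x_1, y_1) = (21, 2); (x_7, y_7) = (114812765781, 10946967694).


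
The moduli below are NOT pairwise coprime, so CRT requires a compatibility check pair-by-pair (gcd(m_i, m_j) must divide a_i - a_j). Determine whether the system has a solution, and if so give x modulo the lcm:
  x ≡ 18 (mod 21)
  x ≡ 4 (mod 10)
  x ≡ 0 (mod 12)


Moduli 21, 10, 12 are not pairwise coprime, so CRT works modulo lcm(m_i) when all pairwise compatibility conditions hold.
Pairwise compatibility: gcd(m_i, m_j) must divide a_i - a_j for every pair.
Merge one congruence at a time:
  Start: x ≡ 18 (mod 21).
  Combine with x ≡ 4 (mod 10): gcd(21, 10) = 1; 4 - 18 = -14, which IS divisible by 1, so compatible.
    Write x = 18 + 21·t and substitute into x ≡ 4 (mod 10): 21·t ≡ 4 − 18 = -14 (mod 10).
    Reduce coefficients mod 10: 1·t ≡ 6 (mod 10).
    So t ≡ 6 (mod 10).
    Then x = 18 + 21·6 = 144, valid modulo lcm(21, 10) = 210: x ≡ 144 (mod 210).
  Combine with x ≡ 0 (mod 12): gcd(210, 12) = 6; 0 - 144 = -144, which IS divisible by 6, so compatible.
    Write x = 144 + 210·t and substitute into x ≡ 0 (mod 12): 210·t ≡ 0 − 144 = -144 (mod 12).
    Divide the congruence (and modulus) by g = 6: 35·t ≡ -24 (mod 2).
    Reduce coefficients mod 2: 1·t ≡ 0 (mod 2).
    So t ≡ 0 (mod 2).
    Then x = 144 + 210·0 = 144, valid modulo lcm(210, 12) = 420: x ≡ 144 (mod 420).
Verify: 144 mod 21 = 18, 144 mod 10 = 4, 144 mod 12 = 0.

x ≡ 144 (mod 420).


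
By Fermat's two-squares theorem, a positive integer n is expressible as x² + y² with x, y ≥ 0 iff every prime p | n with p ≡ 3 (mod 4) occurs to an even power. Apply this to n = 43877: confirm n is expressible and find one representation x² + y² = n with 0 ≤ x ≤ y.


Step 1: Factor n = 43877 = 17 · 29 · 89.
Step 2: Check the mod-4 condition on each prime factor: 17 ≡ 1 (mod 4), exponent 1; 29 ≡ 1 (mod 4), exponent 1; 89 ≡ 1 (mod 4), exponent 1.
All primes ≡ 3 (mod 4) appear to even exponent (or don't appear), so by the two-squares theorem n IS expressible as a sum of two squares.
Step 3: Build a representation. Here n = 17 · 29 · 89 is a product of primes ≡ 1 (mod 4). Each prime p ≡ 1 (mod 4) is itself a sum of two squares; find a² by testing p − a² for a perfect square:
  17: 17 − 1² = 16 = 4² ⇒ 17 = 1² + 4².
  29: 29 − 1² = 28, 29 − 2² = 25 = 5² ⇒ 29 = 2² + 5².
  89: 89 − 1² = 88, 89 − 2² = 85, 89 − 3² = 80, 89 − 4² = 73, 89 − 5² = 64 = 8² ⇒ 89 = 5² + 8².
  Combine using the Brahmagupta–Fibonacci identity (a² + b²)(c² + d²) = (ac − bd)² + (ad + bc)² = (ac + bd)² + (ad − bc)²:
  17 · 29 = 493: from (1² + 4²)(2² + 5²), take (1·2 − 4·5, 1·5 + 4·2) = (2 − 20, 5 + 8) = (-18, 13); dropping signs (only squares matter) gives (18, 13); check 18² + 13² = 324 + 169 = 493 ✓.
  493 · 89 = 43877: from (18² + 13²)(5² + 8²), take (18·5 − 13·8, 18·8 + 13·5) = (90 − 104, 144 + 65) = (-14, 209); dropping signs (only squares matter) gives (14, 209); check 14² + 209² = 196 + 43681 = 43877 ✓.
Step 4: Order so x ≤ y and verify: 14² + 209² = 196 + 43681 = 43877 = n. ✓

n = 43877 = 14² + 209² (one valid representation with x ≤ y).


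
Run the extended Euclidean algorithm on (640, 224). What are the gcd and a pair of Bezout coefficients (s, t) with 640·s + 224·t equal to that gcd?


Euclidean algorithm on (640, 224) — divide until remainder is 0:
  640 = 2 · 224 + 192
  224 = 1 · 192 + 32
  192 = 6 · 32 + 0
gcd(640, 224) = 32.
Track Bezout coefficients alongside the remainders: start with r₀ = 640 = a·1 + b·0 (s = 1, t = 0) and r₁ = 224 = a·0 + b·1 (s = 0, t = 1); each new remainder r_{k+1} = r_{k-1} − q_k·r_k inherits s_{k+1} = s_{k-1} − q_k·s_k, t_{k+1} = t_{k-1} − q_k·t_k, so r_k = a·s_k + b·t_k at every step:
  q = 2: r = 192, s = 1 − 2·0 = 1, t = 0 − 2·1 = -2  (check: 640·1 + 224·(-2) = 192)
  q = 1: r = 32, s = 0 − 1·1 = -1, t = 1 − 1·(-2) = 3  (check: 640·(-1) + 224·3 = 32)
The row with r = 32 (the gcd) gives the Bezout coefficients s = -1, t = 3.
Result: 640 · (-1) + 224 · (3) = 32.

gcd(640, 224) = 32; s = -1, t = 3 (check: 640·(-1) + 224·3 = 32).


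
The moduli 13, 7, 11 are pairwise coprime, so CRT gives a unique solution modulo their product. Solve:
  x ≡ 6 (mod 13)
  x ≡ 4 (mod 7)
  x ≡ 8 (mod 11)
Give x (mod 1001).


Moduli 13, 7, 11 are pairwise coprime; by CRT there is a unique solution modulo M = 13 · 7 · 11 = 1001.
Solve pairwise, accumulating the modulus:
  Start with x ≡ 6 (mod 13).
  Combine with x ≡ 4 (mod 7): since gcd(13, 7) = 1, we get a unique residue mod 91.
    Write x = 6 + 13·t and substitute into x ≡ 4 (mod 7): 13·t ≡ 4 − 6 = -2 (mod 7).
    Reduce coefficients mod 7: 6·t ≡ 5 (mod 7).
    The inverse of 6 mod 7 is 6 (since 6·6 = 36 = 5·7 + 1), so t ≡ 6·5 = 30 ≡ 2 (mod 7).
    Then x = 6 + 13·2 = 32, valid modulo lcm(13, 7) = 91: x ≡ 32 (mod 91).
  Combine with x ≡ 8 (mod 11): since gcd(91, 11) = 1, we get a unique residue mod 1001.
    Write x = 32 + 91·t and substitute into x ≡ 8 (mod 11): 91·t ≡ 8 − 32 = -24 (mod 11).
    Reduce coefficients mod 11: 3·t ≡ 9 (mod 11).
    The inverse of 3 mod 11 is 4 (since 3·4 = 12 = 1·11 + 1), so t ≡ 4·9 = 36 ≡ 3 (mod 11).
    Then x = 32 + 91·3 = 305, valid modulo lcm(91, 11) = 1001: x ≡ 305 (mod 1001).
Verify: 305 mod 13 = 6 ✓, 305 mod 7 = 4 ✓, 305 mod 11 = 8 ✓.

x ≡ 305 (mod 1001).


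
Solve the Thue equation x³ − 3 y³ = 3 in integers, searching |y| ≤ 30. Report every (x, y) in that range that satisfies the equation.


The equation is x³ - 3y³ = 3. For fixed y, x³ = 3·y³ + 3, so a solution requires the RHS to be a perfect cube.
Strategy: iterate y from -30 to 30, compute RHS = 3·y³ + 3, and check whether it is a (positive or negative) perfect cube.
Check small values of y:
  y = 0: RHS = 3 is not a perfect cube.
  y = 1: RHS = 6 is not a perfect cube.
  y = -1: RHS = 0 = (0)³ ⇒ x = 0 works.
  y = 2: RHS = 27 = (3)³ ⇒ x = 3 works.
  y = -2: RHS = -21 is not a perfect cube.
  y = 3: RHS = 84 is not a perfect cube.
  y = -3: RHS = -78 is not a perfect cube.
Continuing the search up to |y| = 30 finds no further solutions beyond those listed.
Collected solutions: (0, -1), (3, 2).

Solutions (with |y| ≤ 30): (0, -1), (3, 2).


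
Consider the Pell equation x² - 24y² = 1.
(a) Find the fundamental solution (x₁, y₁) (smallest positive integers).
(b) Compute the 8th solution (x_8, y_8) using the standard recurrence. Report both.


Step 1: Find the fundamental solution (x₁, y₁) of x² - 24y² = 1.
  Expand √24 as a continued fraction. a₀ = ⌊√24⌋ = 4; iterate m_{k+1} = d_k·a_k − m_k, d_{k+1} = (24 − m_{k+1}²)/d_k, a_{k+1} = ⌊(a₀ + m_{k+1})/d_{k+1}⌋ (starting m₀ = 0, d₀ = 1), with convergents p_k = a_k·p_{k-1} + p_{k-2}, q_k = a_k·q_{k-1} + q_{k-2} (p₋₁ = 1, q₋₁ = 0):
  k = 0: a₀ = 4; p₀/q₀ = 4/1; p₀² − 24·q₀² = 16 − 24 = -8.
  k = 1: m = 4, d = 8, a = ⌊(4 + 4)/8⌋ = 1; p/q = (1·4 + 1)/(1·1 + 0) = 5/1; p² − 24·q² = 25 − 24 = 1.
  The first convergent with p² − 24·q² = 1 gives the fundamental solution (x₁, y₁) = (5, 1).
Step 2: Apply the recurrence (x_{n+1}, y_{n+1}) = (x₁x_n + 24y₁y_n, x₁y_n + y₁x_n) repeatedly.
  From (x_1, y_1) = (5, 1): x_2 = 5·5 + 24·1·1 = 49; y_2 = 5·1 + 1·5 = 10.
  From (x_2, y_2) = (49, 10): x_3 = 5·49 + 24·1·10 = 485; y_3 = 5·10 + 1·49 = 99.
  From (x_3, y_3) = (485, 99): x_4 = 5·485 + 24·1·99 = 4801; y_4 = 5·99 + 1·485 = 980.
  From (x_4, y_4) = (4801, 980): x_5 = 5·4801 + 24·1·980 = 47525; y_5 = 5·980 + 1·4801 = 9701.
  From (x_5, y_5) = (47525, 9701): x_6 = 5·47525 + 24·1·9701 = 470449; y_6 = 5·9701 + 1·47525 = 96030.
  From (x_6, y_6) = (470449, 96030): x_7 = 5·470449 + 24·1·96030 = 4656965; y_7 = 5·96030 + 1·470449 = 950599.
  From (x_7, y_7) = (4656965, 950599): x_8 = 5·4656965 + 24·1·950599 = 46099201; y_8 = 5·950599 + 1·4656965 = 9409960.
Step 3: Verify x_8² - 24·y_8² = 2125136332838401 - 2125136332838400 = 1 (should be 1). ✓

(x_1, y_1) = (5, 1); (x_8, y_8) = (46099201, 9409960).


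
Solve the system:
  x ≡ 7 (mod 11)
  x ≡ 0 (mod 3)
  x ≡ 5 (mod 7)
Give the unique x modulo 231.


Moduli 11, 3, 7 are pairwise coprime; by CRT there is a unique solution modulo M = 11 · 3 · 7 = 231.
Solve pairwise, accumulating the modulus:
  Start with x ≡ 7 (mod 11).
  Combine with x ≡ 0 (mod 3): since gcd(11, 3) = 1, we get a unique residue mod 33.
    Write x = 7 + 11·t and substitute into x ≡ 0 (mod 3): 11·t ≡ 0 − 7 = -7 (mod 3).
    Reduce coefficients mod 3: 2·t ≡ 2 (mod 3).
    The inverse of 2 mod 3 is 2 (since 2·2 = 4 = 1·3 + 1), so t ≡ 2·2 = 4 ≡ 1 (mod 3).
    Then x = 7 + 11·1 = 18, valid modulo lcm(11, 3) = 33: x ≡ 18 (mod 33).
  Combine with x ≡ 5 (mod 7): since gcd(33, 7) = 1, we get a unique residue mod 231.
    Write x = 18 + 33·t and substitute into x ≡ 5 (mod 7): 33·t ≡ 5 − 18 = -13 (mod 7).
    Reduce coefficients mod 7: 5·t ≡ 1 (mod 7).
    The inverse of 5 mod 7 is 3 (since 5·3 = 15 = 2·7 + 1), so t ≡ 3·1 = 3 ≡ 3 (mod 7).
    Then x = 18 + 33·3 = 117, valid modulo lcm(33, 7) = 231: x ≡ 117 (mod 231).
Verify: 117 mod 11 = 7 ✓, 117 mod 3 = 0 ✓, 117 mod 7 = 5 ✓.

x ≡ 117 (mod 231).


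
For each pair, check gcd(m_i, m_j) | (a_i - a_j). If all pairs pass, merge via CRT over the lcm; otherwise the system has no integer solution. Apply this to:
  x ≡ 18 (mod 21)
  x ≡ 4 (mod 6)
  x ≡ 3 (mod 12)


Moduli 21, 6, 12 are not pairwise coprime, so CRT works modulo lcm(m_i) when all pairwise compatibility conditions hold.
Pairwise compatibility: gcd(m_i, m_j) must divide a_i - a_j for every pair.
Merge one congruence at a time:
  Start: x ≡ 18 (mod 21).
  Combine with x ≡ 4 (mod 6): gcd(21, 6) = 3, and 4 - 18 = -14 is NOT divisible by 3.
    ⇒ system is inconsistent (no integer solution).

No solution (the system is inconsistent).


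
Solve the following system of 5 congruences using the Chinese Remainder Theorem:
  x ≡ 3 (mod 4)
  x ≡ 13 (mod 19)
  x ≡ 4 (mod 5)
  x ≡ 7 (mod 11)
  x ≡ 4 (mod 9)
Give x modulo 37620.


Product of moduli M = 4 · 19 · 5 · 11 · 9 = 37620.
Merge one congruence at a time:
  Start: x ≡ 3 (mod 4).
  Combine with x ≡ 13 (mod 19); new modulus lcm = 76.
    Write x = 3 + 4·t and substitute into x ≡ 13 (mod 19): 4·t ≡ 13 − 3 = 10 (mod 19).
    The inverse of 4 mod 19 is 5 (since 4·5 = 20 = 1·19 + 1), so t ≡ 5·10 = 50 ≡ 12 (mod 19).
    Then x = 3 + 4·12 = 51, valid modulo lcm(4, 19) = 76: x ≡ 51 (mod 76).
  Combine with x ≡ 4 (mod 5); new modulus lcm = 380.
    Write x = 51 + 76·t and substitute into x ≡ 4 (mod 5): 76·t ≡ 4 − 51 = -47 (mod 5).
    Reduce coefficients mod 5: 1·t ≡ 3 (mod 5).
    So t ≡ 3 (mod 5).
    Then x = 51 + 76·3 = 279, valid modulo lcm(76, 5) = 380: x ≡ 279 (mod 380).
  Combine with x ≡ 7 (mod 11); new modulus lcm = 4180.
    Write x = 279 + 380·t and substitute into x ≡ 7 (mod 11): 380·t ≡ 7 − 279 = -272 (mod 11).
    Reduce coefficients mod 11: 6·t ≡ 3 (mod 11).
    The inverse of 6 mod 11 is 2 (since 6·2 = 12 = 1·11 + 1), so t ≡ 2·3 = 6 ≡ 6 (mod 11).
    Then x = 279 + 380·6 = 2559, valid modulo lcm(380, 11) = 4180: x ≡ 2559 (mod 4180).
  Combine with x ≡ 4 (mod 9); new modulus lcm = 37620.
    Write x = 2559 + 4180·t and substitute into x ≡ 4 (mod 9): 4180·t ≡ 4 − 2559 = -2555 (mod 9).
    Reduce coefficients mod 9: 4·t ≡ 1 (mod 9).
    The inverse of 4 mod 9 is 7 (since 4·7 = 28 = 3·9 + 1), so t ≡ 7·1 = 7 ≡ 7 (mod 9).
    Then x = 2559 + 4180·7 = 31819, valid modulo lcm(4180, 9) = 37620: x ≡ 31819 (mod 37620).
Verify against each original: 31819 mod 4 = 3, 31819 mod 19 = 13, 31819 mod 5 = 4, 31819 mod 11 = 7, 31819 mod 9 = 4.

x ≡ 31819 (mod 37620).


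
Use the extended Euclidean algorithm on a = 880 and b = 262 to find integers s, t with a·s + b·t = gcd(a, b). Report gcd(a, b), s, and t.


Euclidean algorithm on (880, 262) — divide until remainder is 0:
  880 = 3 · 262 + 94
  262 = 2 · 94 + 74
  94 = 1 · 74 + 20
  74 = 3 · 20 + 14
  20 = 1 · 14 + 6
  14 = 2 · 6 + 2
  6 = 3 · 2 + 0
gcd(880, 262) = 2.
Track Bezout coefficients alongside the remainders: start with r₀ = 880 = a·1 + b·0 (s = 1, t = 0) and r₁ = 262 = a·0 + b·1 (s = 0, t = 1); each new remainder r_{k+1} = r_{k-1} − q_k·r_k inherits s_{k+1} = s_{k-1} − q_k·s_k, t_{k+1} = t_{k-1} − q_k·t_k, so r_k = a·s_k + b·t_k at every step:
  q = 3: r = 94, s = 1 − 3·0 = 1, t = 0 − 3·1 = -3  (check: 880·1 + 262·(-3) = 94)
  q = 2: r = 74, s = 0 − 2·1 = -2, t = 1 − 2·(-3) = 7  (check: 880·(-2) + 262·7 = 74)
  q = 1: r = 20, s = 1 − 1·(-2) = 3, t = -3 − 1·7 = -10  (check: 880·3 + 262·(-10) = 20)
  q = 3: r = 14, s = -2 − 3·3 = -11, t = 7 − 3·(-10) = 37  (check: 880·(-11) + 262·37 = 14)
  q = 1: r = 6, s = 3 − 1·(-11) = 14, t = -10 − 1·37 = -47  (check: 880·14 + 262·(-47) = 6)
  q = 2: r = 2, s = -11 − 2·14 = -39, t = 37 − 2·(-47) = 131  (check: 880·(-39) + 262·131 = 2)
The row with r = 2 (the gcd) gives the Bezout coefficients s = -39, t = 131.
Result: 880 · (-39) + 262 · (131) = 2.

gcd(880, 262) = 2; s = -39, t = 131 (check: 880·(-39) + 262·131 = 2).
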